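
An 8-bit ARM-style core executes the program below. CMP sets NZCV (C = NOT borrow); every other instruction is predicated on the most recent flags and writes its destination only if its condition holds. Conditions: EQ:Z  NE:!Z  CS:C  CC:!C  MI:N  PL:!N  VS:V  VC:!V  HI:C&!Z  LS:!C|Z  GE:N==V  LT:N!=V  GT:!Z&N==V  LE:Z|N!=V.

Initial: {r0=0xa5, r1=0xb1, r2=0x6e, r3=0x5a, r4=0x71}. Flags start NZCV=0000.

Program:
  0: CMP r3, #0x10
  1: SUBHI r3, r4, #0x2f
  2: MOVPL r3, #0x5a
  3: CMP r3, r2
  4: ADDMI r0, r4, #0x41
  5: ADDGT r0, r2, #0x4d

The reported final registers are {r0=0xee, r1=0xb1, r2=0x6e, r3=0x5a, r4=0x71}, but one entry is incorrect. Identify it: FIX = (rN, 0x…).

[0] flags=0010 → (cmp)
[1] flags=0010 HI?T → r3=0x42
[2] flags=0010 PL?T → r3=0x5a
[3] flags=1000 → (cmp)
[4] flags=1000 MI?T → r0=0xb2
[5] flags=1000 GT?F → skip

FIX = (r0, 0xb2)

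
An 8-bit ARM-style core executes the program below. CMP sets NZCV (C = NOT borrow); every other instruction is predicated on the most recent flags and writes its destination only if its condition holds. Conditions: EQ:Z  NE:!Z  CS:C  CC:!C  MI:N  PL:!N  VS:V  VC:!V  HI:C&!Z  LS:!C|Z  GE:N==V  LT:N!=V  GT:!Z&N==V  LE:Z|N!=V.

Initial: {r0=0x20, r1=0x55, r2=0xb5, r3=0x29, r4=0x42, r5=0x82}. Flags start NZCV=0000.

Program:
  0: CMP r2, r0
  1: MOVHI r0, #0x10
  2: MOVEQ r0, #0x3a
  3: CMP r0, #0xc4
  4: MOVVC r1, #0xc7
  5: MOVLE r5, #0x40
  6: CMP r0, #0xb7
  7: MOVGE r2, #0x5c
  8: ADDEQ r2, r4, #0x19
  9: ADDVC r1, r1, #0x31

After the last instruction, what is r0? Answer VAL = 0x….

VAL = 0x10

[0] flags=1010 → (cmp)
[1] flags=1010 HI?T → r0=0x10
[2] flags=1010 EQ?F → skip
[3] flags=0000 → (cmp)
[4] flags=0000 VC?T → r1=0xc7
[5] flags=0000 LE?F → skip
[6] flags=0000 → (cmp)
[7] flags=0000 GE?T → r2=0x5c
[8] flags=0000 EQ?F → skip
[9] flags=0000 VC?T → r1=0xf8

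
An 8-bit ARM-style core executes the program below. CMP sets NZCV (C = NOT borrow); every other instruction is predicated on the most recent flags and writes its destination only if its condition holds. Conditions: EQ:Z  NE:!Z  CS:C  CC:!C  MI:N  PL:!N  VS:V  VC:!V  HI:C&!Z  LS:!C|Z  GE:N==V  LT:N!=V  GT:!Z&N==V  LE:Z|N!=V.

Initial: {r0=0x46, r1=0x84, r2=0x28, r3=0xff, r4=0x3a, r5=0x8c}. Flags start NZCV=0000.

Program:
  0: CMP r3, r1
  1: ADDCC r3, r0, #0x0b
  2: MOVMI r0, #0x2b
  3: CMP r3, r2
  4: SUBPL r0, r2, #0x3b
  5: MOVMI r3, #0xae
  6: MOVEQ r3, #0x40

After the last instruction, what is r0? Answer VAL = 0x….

0: ✓ CMP  NZCV=0010
1: · ADDCC
2: · MOVMI
3: ✓ CMP  NZCV=1010
4: · SUBPL
5: ✓ MOVMI  r3←0xae
6: · MOVEQ

VAL = 0x46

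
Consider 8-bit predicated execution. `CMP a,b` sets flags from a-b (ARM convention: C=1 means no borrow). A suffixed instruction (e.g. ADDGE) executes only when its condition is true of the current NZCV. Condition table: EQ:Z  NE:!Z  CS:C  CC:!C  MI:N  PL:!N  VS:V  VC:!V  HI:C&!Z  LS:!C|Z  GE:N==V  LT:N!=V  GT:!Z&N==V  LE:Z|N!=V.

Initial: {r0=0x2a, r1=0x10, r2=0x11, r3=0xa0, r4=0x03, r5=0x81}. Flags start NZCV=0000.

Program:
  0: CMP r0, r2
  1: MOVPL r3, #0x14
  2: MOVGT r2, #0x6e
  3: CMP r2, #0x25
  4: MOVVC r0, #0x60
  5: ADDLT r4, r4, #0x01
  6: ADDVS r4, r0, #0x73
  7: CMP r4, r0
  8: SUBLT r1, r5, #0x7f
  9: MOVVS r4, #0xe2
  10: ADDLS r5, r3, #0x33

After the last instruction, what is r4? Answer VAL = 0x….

[0] flags=0010 → (cmp)
[1] flags=0010 PL?T → r3=0x14
[2] flags=0010 GT?T → r2=0x6e
[3] flags=0010 → (cmp)
[4] flags=0010 VC?T → r0=0x60
[5] flags=0010 LT?F → skip
[6] flags=0010 VS?F → skip
[7] flags=1000 → (cmp)
[8] flags=1000 LT?T → r1=0x02
[9] flags=1000 VS?F → skip
[10] flags=1000 LS?T → r5=0x47

VAL = 0x03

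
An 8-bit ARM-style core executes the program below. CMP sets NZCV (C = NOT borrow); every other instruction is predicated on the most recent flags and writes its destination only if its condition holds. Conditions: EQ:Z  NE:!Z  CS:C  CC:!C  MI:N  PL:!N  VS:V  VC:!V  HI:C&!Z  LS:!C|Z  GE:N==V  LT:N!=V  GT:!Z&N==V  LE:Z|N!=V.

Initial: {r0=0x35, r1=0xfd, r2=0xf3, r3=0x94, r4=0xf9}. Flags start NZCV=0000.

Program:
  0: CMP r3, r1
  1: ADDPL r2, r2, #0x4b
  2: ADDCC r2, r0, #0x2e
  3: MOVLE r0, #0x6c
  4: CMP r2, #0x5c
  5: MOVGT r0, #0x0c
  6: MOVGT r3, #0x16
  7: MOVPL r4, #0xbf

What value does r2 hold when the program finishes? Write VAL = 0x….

0: ✓ CMP  NZCV=1000
1: · ADDPL
2: ✓ ADDCC  r2←0x63
3: ✓ MOVLE  r0←0x6c
4: ✓ CMP  NZCV=0010
5: ✓ MOVGT  r0←0x0c
6: ✓ MOVGT  r3←0x16
7: ✓ MOVPL  r4←0xbf

VAL = 0x63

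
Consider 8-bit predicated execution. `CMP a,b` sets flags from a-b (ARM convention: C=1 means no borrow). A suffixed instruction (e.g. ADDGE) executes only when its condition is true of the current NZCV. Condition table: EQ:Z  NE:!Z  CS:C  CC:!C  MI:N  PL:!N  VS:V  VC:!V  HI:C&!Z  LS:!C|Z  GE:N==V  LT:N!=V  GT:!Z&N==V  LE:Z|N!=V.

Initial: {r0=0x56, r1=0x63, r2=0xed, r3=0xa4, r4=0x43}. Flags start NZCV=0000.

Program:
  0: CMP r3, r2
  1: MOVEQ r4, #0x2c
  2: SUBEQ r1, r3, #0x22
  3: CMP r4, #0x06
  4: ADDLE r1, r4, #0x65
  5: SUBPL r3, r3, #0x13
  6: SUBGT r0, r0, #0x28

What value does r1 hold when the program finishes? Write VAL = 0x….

[0] flags=1000 → (cmp)
[1] flags=1000 EQ?F → skip
[2] flags=1000 EQ?F → skip
[3] flags=0010 → (cmp)
[4] flags=0010 LE?F → skip
[5] flags=0010 PL?T → r3=0x91
[6] flags=0010 GT?T → r0=0x2e

VAL = 0x63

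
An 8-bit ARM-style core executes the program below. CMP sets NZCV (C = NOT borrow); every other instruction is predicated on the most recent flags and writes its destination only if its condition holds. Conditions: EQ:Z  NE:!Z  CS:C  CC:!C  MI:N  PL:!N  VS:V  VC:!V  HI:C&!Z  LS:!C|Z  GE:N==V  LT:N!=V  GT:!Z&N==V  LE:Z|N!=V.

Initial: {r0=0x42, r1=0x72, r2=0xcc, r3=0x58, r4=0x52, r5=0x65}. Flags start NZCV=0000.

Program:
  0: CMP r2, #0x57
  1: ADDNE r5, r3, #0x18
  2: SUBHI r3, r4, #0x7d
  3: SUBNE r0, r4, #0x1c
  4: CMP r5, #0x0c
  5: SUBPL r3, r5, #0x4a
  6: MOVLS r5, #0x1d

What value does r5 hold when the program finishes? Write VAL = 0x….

[0] flags=0011 → (cmp)
[1] flags=0011 NE?T → r5=0x70
[2] flags=0011 HI?T → r3=0xd5
[3] flags=0011 NE?T → r0=0x36
[4] flags=0010 → (cmp)
[5] flags=0010 PL?T → r3=0x26
[6] flags=0010 LS?F → skip

VAL = 0x70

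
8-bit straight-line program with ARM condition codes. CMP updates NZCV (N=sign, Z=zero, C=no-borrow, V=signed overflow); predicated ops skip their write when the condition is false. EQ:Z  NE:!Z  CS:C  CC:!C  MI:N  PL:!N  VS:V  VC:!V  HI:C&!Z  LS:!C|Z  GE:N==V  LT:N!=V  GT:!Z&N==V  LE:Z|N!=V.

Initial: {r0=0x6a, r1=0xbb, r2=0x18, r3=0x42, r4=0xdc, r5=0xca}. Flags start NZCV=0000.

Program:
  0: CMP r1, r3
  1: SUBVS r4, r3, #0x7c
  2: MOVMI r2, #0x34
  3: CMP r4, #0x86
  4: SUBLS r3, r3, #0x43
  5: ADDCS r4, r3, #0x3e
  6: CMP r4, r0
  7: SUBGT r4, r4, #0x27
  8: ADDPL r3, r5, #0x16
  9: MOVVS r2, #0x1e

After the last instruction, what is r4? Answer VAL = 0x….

[0] flags=0011 → (cmp)
[1] flags=0011 VS?T → r4=0xc6
[2] flags=0011 MI?F → skip
[3] flags=0010 → (cmp)
[4] flags=0010 LS?F → skip
[5] flags=0010 CS?T → r4=0x80
[6] flags=0011 → (cmp)
[7] flags=0011 GT?F → skip
[8] flags=0011 PL?T → r3=0xe0
[9] flags=0011 VS?T → r2=0x1e

VAL = 0x80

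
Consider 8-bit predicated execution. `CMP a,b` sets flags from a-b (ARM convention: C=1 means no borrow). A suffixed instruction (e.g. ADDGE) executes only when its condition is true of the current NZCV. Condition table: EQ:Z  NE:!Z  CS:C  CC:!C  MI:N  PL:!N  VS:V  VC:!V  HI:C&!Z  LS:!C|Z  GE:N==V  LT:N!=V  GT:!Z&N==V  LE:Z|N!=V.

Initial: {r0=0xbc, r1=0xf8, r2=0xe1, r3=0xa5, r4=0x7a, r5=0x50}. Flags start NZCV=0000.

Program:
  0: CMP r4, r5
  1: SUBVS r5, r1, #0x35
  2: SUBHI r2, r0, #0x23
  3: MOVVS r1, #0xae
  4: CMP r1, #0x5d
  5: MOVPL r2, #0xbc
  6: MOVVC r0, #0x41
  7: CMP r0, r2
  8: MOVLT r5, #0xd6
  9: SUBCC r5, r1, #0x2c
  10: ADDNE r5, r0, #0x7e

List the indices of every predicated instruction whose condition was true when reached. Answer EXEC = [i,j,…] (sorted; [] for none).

[0] flags=0010 → (cmp)
[1] flags=0010 VS?F → skip
[2] flags=0010 HI?T → r2=0x99
[3] flags=0010 VS?F → skip
[4] flags=1010 → (cmp)
[5] flags=1010 PL?F → skip
[6] flags=1010 VC?T → r0=0x41
[7] flags=1001 → (cmp)
[8] flags=1001 LT?F → skip
[9] flags=1001 CC?T → r5=0xcc
[10] flags=1001 NE?T → r5=0xbf

EXEC = [2,6,9,10]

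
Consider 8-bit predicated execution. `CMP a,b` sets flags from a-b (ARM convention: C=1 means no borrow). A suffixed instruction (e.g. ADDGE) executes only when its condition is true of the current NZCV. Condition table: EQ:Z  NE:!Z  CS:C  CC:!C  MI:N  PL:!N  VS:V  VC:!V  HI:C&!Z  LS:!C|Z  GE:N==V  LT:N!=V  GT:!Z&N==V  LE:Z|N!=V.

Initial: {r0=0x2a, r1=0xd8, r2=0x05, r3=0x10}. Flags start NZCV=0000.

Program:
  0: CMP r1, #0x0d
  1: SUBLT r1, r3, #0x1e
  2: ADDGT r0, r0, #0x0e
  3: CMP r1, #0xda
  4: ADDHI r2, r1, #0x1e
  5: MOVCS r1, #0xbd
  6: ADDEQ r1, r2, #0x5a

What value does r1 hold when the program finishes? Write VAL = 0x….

0: ✓ CMP  NZCV=1010
1: ✓ SUBLT  r1←0xf2
2: · ADDGT
3: ✓ CMP  NZCV=0010
4: ✓ ADDHI  r2←0x10
5: ✓ MOVCS  r1←0xbd
6: · ADDEQ

VAL = 0xbd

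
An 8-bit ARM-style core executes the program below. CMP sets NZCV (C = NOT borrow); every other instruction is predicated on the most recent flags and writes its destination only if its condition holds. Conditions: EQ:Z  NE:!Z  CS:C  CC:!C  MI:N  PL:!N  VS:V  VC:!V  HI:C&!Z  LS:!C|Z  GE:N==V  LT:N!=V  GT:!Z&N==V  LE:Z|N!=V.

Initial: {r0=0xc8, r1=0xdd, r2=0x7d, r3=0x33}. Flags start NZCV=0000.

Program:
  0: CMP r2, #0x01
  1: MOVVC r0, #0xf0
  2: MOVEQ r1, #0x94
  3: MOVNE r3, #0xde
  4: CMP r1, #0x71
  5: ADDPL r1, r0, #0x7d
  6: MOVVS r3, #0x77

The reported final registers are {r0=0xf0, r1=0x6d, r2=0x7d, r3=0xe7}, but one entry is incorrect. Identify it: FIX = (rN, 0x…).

FIX = (r3, 0x77)

[0] flags=0010 → (cmp)
[1] flags=0010 VC?T → r0=0xf0
[2] flags=0010 EQ?F → skip
[3] flags=0010 NE?T → r3=0xde
[4] flags=0011 → (cmp)
[5] flags=0011 PL?T → r1=0x6d
[6] flags=0011 VS?T → r3=0x77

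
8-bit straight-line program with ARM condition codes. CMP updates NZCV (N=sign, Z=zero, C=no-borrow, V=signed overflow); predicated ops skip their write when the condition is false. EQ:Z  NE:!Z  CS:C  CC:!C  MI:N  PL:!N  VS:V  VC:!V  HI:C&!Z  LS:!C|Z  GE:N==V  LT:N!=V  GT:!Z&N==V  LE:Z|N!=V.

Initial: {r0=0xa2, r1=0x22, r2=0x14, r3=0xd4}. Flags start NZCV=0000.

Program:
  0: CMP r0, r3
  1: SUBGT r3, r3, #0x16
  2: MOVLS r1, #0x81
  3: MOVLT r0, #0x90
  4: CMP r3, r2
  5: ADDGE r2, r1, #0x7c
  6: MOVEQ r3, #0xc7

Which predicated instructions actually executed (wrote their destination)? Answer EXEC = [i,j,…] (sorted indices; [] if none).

0: ✓ CMP  NZCV=1000
1: · SUBGT
2: ✓ MOVLS  r1←0x81
3: ✓ MOVLT  r0←0x90
4: ✓ CMP  NZCV=1010
5: · ADDGE
6: · MOVEQ

EXEC = [2,3]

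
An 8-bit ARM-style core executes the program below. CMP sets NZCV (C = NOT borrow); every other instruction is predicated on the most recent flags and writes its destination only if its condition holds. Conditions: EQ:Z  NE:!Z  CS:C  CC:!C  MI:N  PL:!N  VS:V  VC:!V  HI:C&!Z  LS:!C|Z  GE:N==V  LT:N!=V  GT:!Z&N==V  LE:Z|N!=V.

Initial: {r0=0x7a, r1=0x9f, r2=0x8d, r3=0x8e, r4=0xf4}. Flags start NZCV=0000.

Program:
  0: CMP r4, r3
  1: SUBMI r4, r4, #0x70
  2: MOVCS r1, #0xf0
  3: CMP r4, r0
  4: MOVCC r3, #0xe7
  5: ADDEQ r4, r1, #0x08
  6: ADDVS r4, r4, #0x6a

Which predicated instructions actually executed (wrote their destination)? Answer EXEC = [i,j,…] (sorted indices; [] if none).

0: ✓ CMP  NZCV=0010
1: · SUBMI
2: ✓ MOVCS  r1←0xf0
3: ✓ CMP  NZCV=0011
4: · MOVCC
5: · ADDEQ
6: ✓ ADDVS  r4←0x5e

EXEC = [2,6]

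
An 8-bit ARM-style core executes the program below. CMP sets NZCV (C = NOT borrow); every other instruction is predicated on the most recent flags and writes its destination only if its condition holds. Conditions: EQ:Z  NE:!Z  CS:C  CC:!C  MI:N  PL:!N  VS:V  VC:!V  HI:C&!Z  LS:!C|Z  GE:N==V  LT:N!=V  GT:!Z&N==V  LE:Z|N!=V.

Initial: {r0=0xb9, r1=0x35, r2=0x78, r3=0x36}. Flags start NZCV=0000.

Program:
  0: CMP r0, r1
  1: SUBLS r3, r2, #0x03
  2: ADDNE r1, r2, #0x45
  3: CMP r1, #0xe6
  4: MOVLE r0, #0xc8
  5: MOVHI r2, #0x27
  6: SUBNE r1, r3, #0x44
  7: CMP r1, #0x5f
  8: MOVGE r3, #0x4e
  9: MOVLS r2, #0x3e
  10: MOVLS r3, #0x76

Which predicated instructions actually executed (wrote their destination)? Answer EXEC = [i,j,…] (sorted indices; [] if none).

[0] flags=1010 → (cmp)
[1] flags=1010 LS?F → skip
[2] flags=1010 NE?T → r1=0xbd
[3] flags=1000 → (cmp)
[4] flags=1000 LE?T → r0=0xc8
[5] flags=1000 HI?F → skip
[6] flags=1000 NE?T → r1=0xf2
[7] flags=1010 → (cmp)
[8] flags=1010 GE?F → skip
[9] flags=1010 LS?F → skip
[10] flags=1010 LS?F → skip

EXEC = [2,4,6]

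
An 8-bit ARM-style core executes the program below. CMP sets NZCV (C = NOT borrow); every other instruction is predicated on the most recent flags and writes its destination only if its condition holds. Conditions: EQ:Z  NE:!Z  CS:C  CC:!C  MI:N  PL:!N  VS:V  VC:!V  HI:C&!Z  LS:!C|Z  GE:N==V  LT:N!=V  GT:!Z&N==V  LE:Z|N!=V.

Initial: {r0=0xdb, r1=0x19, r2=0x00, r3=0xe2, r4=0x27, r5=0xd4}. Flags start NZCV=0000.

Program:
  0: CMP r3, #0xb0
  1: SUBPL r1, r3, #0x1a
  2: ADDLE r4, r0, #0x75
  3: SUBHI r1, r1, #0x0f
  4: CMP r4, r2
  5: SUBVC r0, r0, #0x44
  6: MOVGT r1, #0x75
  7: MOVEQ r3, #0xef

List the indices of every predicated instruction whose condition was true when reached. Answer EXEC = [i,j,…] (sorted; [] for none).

0: ✓ CMP  NZCV=0010
1: ✓ SUBPL  r1←0xc8
2: · ADDLE
3: ✓ SUBHI  r1←0xb9
4: ✓ CMP  NZCV=0010
5: ✓ SUBVC  r0←0x97
6: ✓ MOVGT  r1←0x75
7: · MOVEQ

EXEC = [1,3,5,6]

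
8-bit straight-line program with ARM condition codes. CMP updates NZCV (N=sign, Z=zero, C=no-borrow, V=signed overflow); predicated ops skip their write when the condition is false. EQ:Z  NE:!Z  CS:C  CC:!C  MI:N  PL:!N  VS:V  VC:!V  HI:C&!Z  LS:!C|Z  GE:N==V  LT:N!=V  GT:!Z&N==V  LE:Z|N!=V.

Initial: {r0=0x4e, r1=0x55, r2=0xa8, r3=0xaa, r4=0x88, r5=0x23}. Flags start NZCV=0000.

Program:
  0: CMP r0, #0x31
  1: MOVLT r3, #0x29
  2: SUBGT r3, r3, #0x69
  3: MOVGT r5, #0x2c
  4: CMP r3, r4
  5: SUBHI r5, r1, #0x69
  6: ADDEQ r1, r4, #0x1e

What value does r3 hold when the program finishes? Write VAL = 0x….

[0] flags=0010 → (cmp)
[1] flags=0010 LT?F → skip
[2] flags=0010 GT?T → r3=0x41
[3] flags=0010 GT?T → r5=0x2c
[4] flags=1001 → (cmp)
[5] flags=1001 HI?F → skip
[6] flags=1001 EQ?F → skip

VAL = 0x41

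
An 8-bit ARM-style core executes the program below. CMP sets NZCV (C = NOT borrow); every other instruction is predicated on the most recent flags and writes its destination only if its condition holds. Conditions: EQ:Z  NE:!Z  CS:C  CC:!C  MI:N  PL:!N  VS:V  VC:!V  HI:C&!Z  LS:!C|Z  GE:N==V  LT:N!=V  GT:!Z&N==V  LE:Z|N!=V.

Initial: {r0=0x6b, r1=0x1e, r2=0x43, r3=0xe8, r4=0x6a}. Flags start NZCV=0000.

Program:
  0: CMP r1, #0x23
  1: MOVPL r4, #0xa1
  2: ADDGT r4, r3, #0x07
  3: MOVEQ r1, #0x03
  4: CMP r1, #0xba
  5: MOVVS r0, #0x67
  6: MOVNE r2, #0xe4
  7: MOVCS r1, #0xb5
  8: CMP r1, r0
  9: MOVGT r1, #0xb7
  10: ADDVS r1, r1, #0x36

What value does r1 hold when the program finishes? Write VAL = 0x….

VAL = 0x1e

0: ✓ CMP  NZCV=1000
1: · MOVPL
2: · ADDGT
3: · MOVEQ
4: ✓ CMP  NZCV=0000
5: · MOVVS
6: ✓ MOVNE  r2←0xe4
7: · MOVCS
8: ✓ CMP  NZCV=1000
9: · MOVGT
10: · ADDVS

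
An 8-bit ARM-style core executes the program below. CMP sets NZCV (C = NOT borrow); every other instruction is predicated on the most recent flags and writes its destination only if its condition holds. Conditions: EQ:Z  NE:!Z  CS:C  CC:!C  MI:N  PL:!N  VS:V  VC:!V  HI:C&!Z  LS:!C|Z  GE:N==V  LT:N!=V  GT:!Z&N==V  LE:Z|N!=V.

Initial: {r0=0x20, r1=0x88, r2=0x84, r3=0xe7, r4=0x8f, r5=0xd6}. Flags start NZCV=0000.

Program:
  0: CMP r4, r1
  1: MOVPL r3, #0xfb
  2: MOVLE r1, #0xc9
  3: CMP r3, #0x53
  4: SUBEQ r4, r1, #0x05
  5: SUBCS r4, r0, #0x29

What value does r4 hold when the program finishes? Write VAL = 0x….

VAL = 0xf7

0: ✓ CMP  NZCV=0010
1: ✓ MOVPL  r3←0xfb
2: · MOVLE
3: ✓ CMP  NZCV=1010
4: · SUBEQ
5: ✓ SUBCS  r4←0xf7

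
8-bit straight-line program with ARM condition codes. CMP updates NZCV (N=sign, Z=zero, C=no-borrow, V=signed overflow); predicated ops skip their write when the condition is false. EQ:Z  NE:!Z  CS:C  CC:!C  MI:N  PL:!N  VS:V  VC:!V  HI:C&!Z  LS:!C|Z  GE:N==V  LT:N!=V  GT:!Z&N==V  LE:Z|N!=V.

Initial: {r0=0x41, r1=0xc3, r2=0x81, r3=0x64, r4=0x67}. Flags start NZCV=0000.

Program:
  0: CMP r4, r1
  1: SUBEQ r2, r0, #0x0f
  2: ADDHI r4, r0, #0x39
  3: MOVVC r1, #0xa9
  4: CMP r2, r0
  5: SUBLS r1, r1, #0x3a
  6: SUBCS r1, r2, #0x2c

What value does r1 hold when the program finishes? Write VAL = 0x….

[0] flags=1001 → (cmp)
[1] flags=1001 EQ?F → skip
[2] flags=1001 HI?F → skip
[3] flags=1001 VC?F → skip
[4] flags=0011 → (cmp)
[5] flags=0011 LS?F → skip
[6] flags=0011 CS?T → r1=0x55

VAL = 0x55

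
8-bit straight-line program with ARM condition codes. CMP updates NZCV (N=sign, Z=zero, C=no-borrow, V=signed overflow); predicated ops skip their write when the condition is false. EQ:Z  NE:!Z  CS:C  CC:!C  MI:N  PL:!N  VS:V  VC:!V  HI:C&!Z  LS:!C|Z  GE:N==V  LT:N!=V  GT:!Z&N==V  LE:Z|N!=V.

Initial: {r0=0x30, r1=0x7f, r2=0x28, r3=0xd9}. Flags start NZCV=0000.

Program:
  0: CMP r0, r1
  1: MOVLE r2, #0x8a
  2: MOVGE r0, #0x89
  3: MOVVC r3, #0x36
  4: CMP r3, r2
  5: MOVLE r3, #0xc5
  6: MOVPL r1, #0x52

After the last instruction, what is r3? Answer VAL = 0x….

[0] flags=1000 → (cmp)
[1] flags=1000 LE?T → r2=0x8a
[2] flags=1000 GE?F → skip
[3] flags=1000 VC?T → r3=0x36
[4] flags=1001 → (cmp)
[5] flags=1001 LE?F → skip
[6] flags=1001 PL?F → skip

VAL = 0x36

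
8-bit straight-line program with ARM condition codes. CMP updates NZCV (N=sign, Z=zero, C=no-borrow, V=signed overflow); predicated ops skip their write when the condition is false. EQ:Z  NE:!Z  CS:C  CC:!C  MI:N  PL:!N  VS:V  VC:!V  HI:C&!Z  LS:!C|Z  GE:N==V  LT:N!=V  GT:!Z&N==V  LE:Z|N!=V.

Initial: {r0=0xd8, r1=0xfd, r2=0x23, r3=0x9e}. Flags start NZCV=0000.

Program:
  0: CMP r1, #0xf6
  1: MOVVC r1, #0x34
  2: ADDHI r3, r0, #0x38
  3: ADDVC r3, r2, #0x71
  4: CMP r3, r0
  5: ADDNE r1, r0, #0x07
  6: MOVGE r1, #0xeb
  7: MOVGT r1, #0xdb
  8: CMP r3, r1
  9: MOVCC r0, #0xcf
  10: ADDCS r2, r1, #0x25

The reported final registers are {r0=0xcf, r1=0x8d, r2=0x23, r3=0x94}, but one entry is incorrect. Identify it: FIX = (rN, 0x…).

FIX = (r1, 0xdf)

0: ✓ CMP  NZCV=0010
1: ✓ MOVVC  r1←0x34
2: ✓ ADDHI  r3←0x10
3: ✓ ADDVC  r3←0x94
4: ✓ CMP  NZCV=1000
5: ✓ ADDNE  r1←0xdf
6: · MOVGE
7: · MOVGT
8: ✓ CMP  NZCV=1000
9: ✓ MOVCC  r0←0xcf
10: · ADDCS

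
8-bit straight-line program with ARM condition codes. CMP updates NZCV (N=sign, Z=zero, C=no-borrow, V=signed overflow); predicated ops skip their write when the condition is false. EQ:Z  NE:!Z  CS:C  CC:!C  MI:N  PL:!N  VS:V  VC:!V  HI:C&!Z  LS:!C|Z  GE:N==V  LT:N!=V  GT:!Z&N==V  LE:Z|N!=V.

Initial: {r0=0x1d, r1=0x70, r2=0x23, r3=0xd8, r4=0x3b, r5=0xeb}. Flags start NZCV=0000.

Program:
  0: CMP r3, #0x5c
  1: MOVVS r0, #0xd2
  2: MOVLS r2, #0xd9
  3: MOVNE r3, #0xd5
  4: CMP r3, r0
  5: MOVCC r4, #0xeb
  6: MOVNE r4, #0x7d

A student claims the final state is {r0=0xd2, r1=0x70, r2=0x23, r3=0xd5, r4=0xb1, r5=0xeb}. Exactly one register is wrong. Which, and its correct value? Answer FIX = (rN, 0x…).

FIX = (r4, 0x7d)

0: ✓ CMP  NZCV=0011
1: ✓ MOVVS  r0←0xd2
2: · MOVLS
3: ✓ MOVNE  r3←0xd5
4: ✓ CMP  NZCV=0010
5: · MOVCC
6: ✓ MOVNE  r4←0x7d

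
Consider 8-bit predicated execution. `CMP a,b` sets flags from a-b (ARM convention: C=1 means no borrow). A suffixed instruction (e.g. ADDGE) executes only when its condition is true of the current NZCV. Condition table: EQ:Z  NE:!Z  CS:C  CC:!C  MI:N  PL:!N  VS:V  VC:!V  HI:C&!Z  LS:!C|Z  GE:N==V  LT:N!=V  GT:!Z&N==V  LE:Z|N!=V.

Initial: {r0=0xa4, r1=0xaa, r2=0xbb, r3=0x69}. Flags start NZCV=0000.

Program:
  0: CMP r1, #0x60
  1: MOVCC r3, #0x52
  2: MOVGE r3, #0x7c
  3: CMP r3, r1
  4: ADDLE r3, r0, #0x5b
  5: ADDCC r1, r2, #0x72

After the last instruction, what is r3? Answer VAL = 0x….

0: ✓ CMP  NZCV=0011
1: · MOVCC
2: · MOVGE
3: ✓ CMP  NZCV=1001
4: · ADDLE
5: ✓ ADDCC  r1←0x2d

VAL = 0x69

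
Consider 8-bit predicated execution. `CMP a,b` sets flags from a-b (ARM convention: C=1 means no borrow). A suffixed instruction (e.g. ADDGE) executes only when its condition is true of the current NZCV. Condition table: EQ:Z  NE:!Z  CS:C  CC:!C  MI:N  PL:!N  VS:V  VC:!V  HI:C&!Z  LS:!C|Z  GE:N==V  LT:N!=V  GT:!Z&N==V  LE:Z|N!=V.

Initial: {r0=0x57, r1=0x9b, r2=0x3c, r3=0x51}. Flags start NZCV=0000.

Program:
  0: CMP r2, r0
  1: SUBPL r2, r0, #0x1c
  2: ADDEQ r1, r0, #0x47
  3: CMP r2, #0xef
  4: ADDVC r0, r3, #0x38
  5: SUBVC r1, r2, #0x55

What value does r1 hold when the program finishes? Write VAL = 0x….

[0] flags=1000 → (cmp)
[1] flags=1000 PL?F → skip
[2] flags=1000 EQ?F → skip
[3] flags=0000 → (cmp)
[4] flags=0000 VC?T → r0=0x89
[5] flags=0000 VC?T → r1=0xe7

VAL = 0xe7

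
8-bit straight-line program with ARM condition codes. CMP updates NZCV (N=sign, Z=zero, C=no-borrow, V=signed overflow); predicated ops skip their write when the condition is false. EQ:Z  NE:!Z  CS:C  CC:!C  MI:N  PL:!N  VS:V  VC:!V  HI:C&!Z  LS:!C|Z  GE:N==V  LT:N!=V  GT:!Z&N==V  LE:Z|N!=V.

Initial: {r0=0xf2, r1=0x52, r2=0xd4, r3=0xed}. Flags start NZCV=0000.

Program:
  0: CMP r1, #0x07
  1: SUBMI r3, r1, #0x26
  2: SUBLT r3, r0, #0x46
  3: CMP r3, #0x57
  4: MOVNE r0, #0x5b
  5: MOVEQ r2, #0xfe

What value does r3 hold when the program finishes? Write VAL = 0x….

0: ✓ CMP  NZCV=0010
1: · SUBMI
2: · SUBLT
3: ✓ CMP  NZCV=1010
4: ✓ MOVNE  r0←0x5b
5: · MOVEQ

VAL = 0xed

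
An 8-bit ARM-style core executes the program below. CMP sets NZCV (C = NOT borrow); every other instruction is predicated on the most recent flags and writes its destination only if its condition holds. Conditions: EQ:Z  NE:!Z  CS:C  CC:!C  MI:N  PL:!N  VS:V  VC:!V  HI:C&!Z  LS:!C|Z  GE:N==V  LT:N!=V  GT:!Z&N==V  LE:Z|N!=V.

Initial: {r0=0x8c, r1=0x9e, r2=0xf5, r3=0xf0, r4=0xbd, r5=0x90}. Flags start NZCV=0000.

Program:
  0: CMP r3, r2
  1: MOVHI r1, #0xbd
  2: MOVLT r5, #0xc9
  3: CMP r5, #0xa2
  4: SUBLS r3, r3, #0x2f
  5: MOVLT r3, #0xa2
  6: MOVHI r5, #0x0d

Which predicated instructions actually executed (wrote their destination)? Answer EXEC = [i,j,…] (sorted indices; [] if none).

[0] flags=1000 → (cmp)
[1] flags=1000 HI?F → skip
[2] flags=1000 LT?T → r5=0xc9
[3] flags=0010 → (cmp)
[4] flags=0010 LS?F → skip
[5] flags=0010 LT?F → skip
[6] flags=0010 HI?T → r5=0x0d

EXEC = [2,6]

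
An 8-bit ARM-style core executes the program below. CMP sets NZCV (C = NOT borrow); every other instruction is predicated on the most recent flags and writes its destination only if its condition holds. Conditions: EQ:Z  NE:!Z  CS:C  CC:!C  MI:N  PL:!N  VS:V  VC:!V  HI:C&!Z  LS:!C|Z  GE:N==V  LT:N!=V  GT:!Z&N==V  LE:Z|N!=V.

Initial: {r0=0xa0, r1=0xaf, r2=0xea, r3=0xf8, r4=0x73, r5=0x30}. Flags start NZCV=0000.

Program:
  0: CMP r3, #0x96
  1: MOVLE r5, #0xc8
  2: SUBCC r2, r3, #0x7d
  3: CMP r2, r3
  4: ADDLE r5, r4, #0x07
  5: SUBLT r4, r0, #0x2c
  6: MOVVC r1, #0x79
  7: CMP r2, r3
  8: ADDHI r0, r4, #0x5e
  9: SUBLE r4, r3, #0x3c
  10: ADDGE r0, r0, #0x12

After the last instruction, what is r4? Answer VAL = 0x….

VAL = 0xbc

[0] flags=0010 → (cmp)
[1] flags=0010 LE?F → skip
[2] flags=0010 CC?F → skip
[3] flags=1000 → (cmp)
[4] flags=1000 LE?T → r5=0x7a
[5] flags=1000 LT?T → r4=0x74
[6] flags=1000 VC?T → r1=0x79
[7] flags=1000 → (cmp)
[8] flags=1000 HI?F → skip
[9] flags=1000 LE?T → r4=0xbc
[10] flags=1000 GE?F → skip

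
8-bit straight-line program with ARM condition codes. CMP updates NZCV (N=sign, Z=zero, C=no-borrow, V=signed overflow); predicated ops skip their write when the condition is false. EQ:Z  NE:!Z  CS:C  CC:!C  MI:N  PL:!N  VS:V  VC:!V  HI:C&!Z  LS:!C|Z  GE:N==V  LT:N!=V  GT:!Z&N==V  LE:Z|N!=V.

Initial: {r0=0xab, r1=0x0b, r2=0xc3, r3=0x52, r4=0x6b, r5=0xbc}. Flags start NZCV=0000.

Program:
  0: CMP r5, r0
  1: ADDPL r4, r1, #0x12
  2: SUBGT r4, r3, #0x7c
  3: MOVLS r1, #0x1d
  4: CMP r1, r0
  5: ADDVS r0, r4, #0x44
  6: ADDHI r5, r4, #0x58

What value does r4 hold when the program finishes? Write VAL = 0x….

VAL = 0xd6

[0] flags=0010 → (cmp)
[1] flags=0010 PL?T → r4=0x1d
[2] flags=0010 GT?T → r4=0xd6
[3] flags=0010 LS?F → skip
[4] flags=0000 → (cmp)
[5] flags=0000 VS?F → skip
[6] flags=0000 HI?F → skip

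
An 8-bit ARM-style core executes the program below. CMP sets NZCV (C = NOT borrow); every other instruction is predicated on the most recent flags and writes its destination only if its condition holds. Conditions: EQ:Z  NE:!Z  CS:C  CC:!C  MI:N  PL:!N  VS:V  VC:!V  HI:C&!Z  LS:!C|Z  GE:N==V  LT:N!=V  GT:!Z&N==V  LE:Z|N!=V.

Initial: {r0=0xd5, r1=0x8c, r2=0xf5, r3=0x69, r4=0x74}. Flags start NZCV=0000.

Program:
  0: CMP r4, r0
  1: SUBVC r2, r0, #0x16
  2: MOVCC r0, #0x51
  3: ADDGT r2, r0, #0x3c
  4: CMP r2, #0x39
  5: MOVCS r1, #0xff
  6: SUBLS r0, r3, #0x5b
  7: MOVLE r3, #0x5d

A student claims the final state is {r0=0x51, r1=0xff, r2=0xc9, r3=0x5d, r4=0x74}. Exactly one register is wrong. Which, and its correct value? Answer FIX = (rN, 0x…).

FIX = (r2, 0x8d)

0: ✓ CMP  NZCV=1001
1: · SUBVC
2: ✓ MOVCC  r0←0x51
3: ✓ ADDGT  r2←0x8d
4: ✓ CMP  NZCV=0011
5: ✓ MOVCS  r1←0xff
6: · SUBLS
7: ✓ MOVLE  r3←0x5d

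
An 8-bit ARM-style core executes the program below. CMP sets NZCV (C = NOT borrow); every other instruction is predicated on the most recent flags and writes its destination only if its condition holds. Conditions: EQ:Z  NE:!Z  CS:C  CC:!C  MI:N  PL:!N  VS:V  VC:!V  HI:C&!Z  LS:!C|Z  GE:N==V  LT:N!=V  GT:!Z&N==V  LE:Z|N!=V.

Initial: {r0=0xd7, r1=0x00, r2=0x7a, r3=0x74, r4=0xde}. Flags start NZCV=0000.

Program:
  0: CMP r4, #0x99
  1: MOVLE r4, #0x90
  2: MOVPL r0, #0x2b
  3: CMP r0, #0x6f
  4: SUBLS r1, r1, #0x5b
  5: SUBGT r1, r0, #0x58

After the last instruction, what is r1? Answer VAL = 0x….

VAL = 0xa5

[0] flags=0010 → (cmp)
[1] flags=0010 LE?F → skip
[2] flags=0010 PL?T → r0=0x2b
[3] flags=1000 → (cmp)
[4] flags=1000 LS?T → r1=0xa5
[5] flags=1000 GT?F → skip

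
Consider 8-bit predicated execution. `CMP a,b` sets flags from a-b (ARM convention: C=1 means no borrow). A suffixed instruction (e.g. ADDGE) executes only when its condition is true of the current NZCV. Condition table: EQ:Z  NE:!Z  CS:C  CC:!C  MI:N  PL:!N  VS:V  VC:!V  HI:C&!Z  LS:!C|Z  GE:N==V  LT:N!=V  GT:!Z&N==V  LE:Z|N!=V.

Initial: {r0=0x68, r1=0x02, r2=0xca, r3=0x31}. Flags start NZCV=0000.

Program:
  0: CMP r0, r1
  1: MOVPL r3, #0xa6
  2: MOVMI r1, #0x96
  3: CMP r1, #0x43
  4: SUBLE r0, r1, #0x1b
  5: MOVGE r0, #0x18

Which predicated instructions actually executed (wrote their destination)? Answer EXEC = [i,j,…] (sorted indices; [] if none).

0: ✓ CMP  NZCV=0010
1: ✓ MOVPL  r3←0xa6
2: · MOVMI
3: ✓ CMP  NZCV=1000
4: ✓ SUBLE  r0←0xe7
5: · MOVGE

EXEC = [1,4]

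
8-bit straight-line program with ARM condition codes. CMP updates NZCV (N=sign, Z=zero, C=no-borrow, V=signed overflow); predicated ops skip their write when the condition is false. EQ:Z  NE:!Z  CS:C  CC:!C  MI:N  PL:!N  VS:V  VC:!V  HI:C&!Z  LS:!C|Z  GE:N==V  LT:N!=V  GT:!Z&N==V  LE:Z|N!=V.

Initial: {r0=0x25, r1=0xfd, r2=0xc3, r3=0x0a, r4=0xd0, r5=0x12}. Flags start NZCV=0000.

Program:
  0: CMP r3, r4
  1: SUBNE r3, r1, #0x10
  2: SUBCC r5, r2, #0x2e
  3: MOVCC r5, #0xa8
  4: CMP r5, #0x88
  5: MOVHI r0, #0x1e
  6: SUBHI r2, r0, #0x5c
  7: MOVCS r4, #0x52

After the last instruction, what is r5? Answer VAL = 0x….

VAL = 0xa8

[0] flags=0000 → (cmp)
[1] flags=0000 NE?T → r3=0xed
[2] flags=0000 CC?T → r5=0x95
[3] flags=0000 CC?T → r5=0xa8
[4] flags=0010 → (cmp)
[5] flags=0010 HI?T → r0=0x1e
[6] flags=0010 HI?T → r2=0xc2
[7] flags=0010 CS?T → r4=0x52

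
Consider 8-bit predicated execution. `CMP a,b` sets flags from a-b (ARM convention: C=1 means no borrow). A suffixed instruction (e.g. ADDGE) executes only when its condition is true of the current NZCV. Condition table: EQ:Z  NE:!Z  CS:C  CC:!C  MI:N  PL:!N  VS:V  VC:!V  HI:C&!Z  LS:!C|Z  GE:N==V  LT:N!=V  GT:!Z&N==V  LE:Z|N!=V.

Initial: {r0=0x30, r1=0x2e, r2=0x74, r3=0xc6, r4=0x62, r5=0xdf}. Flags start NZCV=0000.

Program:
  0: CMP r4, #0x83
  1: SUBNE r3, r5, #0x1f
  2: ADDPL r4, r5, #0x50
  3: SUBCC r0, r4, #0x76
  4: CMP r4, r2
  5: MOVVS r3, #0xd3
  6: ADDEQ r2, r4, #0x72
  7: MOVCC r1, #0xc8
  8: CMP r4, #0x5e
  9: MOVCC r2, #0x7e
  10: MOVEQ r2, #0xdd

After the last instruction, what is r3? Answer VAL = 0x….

[0] flags=1001 → (cmp)
[1] flags=1001 NE?T → r3=0xc0
[2] flags=1001 PL?F → skip
[3] flags=1001 CC?T → r0=0xec
[4] flags=1000 → (cmp)
[5] flags=1000 VS?F → skip
[6] flags=1000 EQ?F → skip
[7] flags=1000 CC?T → r1=0xc8
[8] flags=0010 → (cmp)
[9] flags=0010 CC?F → skip
[10] flags=0010 EQ?F → skip

VAL = 0xc0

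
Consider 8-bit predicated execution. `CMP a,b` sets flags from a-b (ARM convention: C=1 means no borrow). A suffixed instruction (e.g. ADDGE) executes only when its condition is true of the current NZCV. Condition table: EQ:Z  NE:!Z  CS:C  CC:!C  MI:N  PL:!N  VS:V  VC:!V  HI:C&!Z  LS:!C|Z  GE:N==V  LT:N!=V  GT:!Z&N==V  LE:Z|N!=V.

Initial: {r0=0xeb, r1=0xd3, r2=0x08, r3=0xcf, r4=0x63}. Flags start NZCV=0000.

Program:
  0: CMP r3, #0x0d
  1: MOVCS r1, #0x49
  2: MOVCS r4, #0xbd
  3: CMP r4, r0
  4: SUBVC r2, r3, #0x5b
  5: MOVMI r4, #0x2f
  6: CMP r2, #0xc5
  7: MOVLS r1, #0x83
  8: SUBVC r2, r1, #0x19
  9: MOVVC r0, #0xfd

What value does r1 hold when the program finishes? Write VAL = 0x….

[0] flags=1010 → (cmp)
[1] flags=1010 CS?T → r1=0x49
[2] flags=1010 CS?T → r4=0xbd
[3] flags=1000 → (cmp)
[4] flags=1000 VC?T → r2=0x74
[5] flags=1000 MI?T → r4=0x2f
[6] flags=1001 → (cmp)
[7] flags=1001 LS?T → r1=0x83
[8] flags=1001 VC?F → skip
[9] flags=1001 VC?F → skip

VAL = 0x83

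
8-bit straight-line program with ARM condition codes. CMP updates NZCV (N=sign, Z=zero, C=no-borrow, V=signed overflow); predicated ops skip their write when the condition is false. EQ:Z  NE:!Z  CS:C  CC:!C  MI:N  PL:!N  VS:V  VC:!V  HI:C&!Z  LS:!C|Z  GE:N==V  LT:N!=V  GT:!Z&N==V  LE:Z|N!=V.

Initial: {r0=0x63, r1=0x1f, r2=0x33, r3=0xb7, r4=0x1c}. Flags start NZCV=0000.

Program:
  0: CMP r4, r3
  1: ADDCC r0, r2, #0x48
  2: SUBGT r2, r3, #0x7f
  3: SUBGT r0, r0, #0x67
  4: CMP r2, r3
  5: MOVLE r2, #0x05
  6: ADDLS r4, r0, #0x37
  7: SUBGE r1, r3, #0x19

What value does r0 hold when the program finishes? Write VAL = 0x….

VAL = 0x14

0: ✓ CMP  NZCV=0000
1: ✓ ADDCC  r0←0x7b
2: ✓ SUBGT  r2←0x38
3: ✓ SUBGT  r0←0x14
4: ✓ CMP  NZCV=1001
5: · MOVLE
6: ✓ ADDLS  r4←0x4b
7: ✓ SUBGE  r1←0x9e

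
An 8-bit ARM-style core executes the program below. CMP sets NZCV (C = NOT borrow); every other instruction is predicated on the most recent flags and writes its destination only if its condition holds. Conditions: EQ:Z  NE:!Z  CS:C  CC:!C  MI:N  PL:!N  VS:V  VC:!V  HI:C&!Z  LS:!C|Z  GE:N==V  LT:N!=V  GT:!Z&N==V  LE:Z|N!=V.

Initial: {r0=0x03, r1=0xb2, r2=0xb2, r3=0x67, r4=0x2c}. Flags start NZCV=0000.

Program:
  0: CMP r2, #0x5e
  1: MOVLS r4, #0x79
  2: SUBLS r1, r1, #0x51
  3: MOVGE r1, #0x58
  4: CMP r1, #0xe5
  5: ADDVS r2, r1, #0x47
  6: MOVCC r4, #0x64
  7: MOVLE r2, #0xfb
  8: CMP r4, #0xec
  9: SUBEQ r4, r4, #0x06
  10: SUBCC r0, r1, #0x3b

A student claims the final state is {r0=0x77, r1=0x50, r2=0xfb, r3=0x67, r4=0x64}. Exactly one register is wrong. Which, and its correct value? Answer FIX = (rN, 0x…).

FIX = (r1, 0xb2)

[0] flags=0011 → (cmp)
[1] flags=0011 LS?F → skip
[2] flags=0011 LS?F → skip
[3] flags=0011 GE?F → skip
[4] flags=1000 → (cmp)
[5] flags=1000 VS?F → skip
[6] flags=1000 CC?T → r4=0x64
[7] flags=1000 LE?T → r2=0xfb
[8] flags=0000 → (cmp)
[9] flags=0000 EQ?F → skip
[10] flags=0000 CC?T → r0=0x77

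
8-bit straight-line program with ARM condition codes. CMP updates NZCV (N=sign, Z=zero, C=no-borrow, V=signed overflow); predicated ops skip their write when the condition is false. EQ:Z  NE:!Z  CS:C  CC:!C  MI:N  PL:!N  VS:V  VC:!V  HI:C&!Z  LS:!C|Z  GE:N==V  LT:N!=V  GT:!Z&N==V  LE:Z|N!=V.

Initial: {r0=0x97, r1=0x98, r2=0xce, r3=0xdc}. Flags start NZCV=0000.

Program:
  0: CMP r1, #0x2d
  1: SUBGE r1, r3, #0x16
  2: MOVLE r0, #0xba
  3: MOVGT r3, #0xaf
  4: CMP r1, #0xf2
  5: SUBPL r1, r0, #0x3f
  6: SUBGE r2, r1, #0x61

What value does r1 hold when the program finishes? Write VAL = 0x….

VAL = 0x98

0: ✓ CMP  NZCV=0011
1: · SUBGE
2: ✓ MOVLE  r0←0xba
3: · MOVGT
4: ✓ CMP  NZCV=1000
5: · SUBPL
6: · SUBGE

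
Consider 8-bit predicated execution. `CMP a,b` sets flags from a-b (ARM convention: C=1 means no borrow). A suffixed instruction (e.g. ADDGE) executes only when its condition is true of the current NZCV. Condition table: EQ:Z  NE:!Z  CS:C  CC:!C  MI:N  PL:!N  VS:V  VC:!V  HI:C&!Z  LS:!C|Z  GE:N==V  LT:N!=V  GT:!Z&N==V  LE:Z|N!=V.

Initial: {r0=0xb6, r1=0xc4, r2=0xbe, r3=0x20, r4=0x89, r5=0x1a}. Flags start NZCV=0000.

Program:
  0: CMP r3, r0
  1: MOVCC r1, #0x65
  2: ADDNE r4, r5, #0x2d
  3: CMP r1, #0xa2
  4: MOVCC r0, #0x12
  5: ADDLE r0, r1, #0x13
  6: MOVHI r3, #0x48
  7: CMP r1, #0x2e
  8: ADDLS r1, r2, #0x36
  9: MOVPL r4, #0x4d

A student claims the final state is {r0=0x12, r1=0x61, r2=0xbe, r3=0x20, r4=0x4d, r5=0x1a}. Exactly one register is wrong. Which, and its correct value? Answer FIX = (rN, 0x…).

0: ✓ CMP  NZCV=0000
1: ✓ MOVCC  r1←0x65
2: ✓ ADDNE  r4←0x47
3: ✓ CMP  NZCV=1001
4: ✓ MOVCC  r0←0x12
5: · ADDLE
6: · MOVHI
7: ✓ CMP  NZCV=0010
8: · ADDLS
9: ✓ MOVPL  r4←0x4d

FIX = (r1, 0x65)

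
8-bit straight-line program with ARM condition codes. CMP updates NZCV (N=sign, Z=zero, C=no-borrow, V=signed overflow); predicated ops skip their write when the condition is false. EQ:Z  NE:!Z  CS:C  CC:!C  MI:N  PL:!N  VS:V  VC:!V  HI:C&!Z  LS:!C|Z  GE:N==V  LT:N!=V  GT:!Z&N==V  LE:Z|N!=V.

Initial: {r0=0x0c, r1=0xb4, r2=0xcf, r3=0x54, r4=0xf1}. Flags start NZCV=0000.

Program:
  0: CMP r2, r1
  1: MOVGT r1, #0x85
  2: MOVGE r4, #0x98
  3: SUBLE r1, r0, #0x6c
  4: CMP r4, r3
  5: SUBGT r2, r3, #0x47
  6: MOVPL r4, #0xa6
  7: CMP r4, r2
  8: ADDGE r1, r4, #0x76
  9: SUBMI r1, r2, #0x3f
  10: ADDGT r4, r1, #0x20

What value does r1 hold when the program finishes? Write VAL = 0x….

VAL = 0x90

0: ✓ CMP  NZCV=0010
1: ✓ MOVGT  r1←0x85
2: ✓ MOVGE  r4←0x98
3: · SUBLE
4: ✓ CMP  NZCV=0011
5: · SUBGT
6: ✓ MOVPL  r4←0xa6
7: ✓ CMP  NZCV=1000
8: · ADDGE
9: ✓ SUBMI  r1←0x90
10: · ADDGT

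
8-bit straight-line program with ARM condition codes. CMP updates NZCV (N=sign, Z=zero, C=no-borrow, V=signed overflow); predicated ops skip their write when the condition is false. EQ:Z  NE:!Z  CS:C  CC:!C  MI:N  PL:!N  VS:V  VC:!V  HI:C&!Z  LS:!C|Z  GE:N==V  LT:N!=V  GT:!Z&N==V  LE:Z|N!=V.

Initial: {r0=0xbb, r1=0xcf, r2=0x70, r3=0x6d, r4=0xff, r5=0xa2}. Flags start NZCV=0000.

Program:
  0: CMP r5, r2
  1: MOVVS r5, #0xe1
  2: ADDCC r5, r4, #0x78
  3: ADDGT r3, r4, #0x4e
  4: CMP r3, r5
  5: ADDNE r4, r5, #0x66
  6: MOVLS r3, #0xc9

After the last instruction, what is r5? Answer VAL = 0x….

0: ✓ CMP  NZCV=0011
1: ✓ MOVVS  r5←0xe1
2: · ADDCC
3: · ADDGT
4: ✓ CMP  NZCV=1001
5: ✓ ADDNE  r4←0x47
6: ✓ MOVLS  r3←0xc9

VAL = 0xe1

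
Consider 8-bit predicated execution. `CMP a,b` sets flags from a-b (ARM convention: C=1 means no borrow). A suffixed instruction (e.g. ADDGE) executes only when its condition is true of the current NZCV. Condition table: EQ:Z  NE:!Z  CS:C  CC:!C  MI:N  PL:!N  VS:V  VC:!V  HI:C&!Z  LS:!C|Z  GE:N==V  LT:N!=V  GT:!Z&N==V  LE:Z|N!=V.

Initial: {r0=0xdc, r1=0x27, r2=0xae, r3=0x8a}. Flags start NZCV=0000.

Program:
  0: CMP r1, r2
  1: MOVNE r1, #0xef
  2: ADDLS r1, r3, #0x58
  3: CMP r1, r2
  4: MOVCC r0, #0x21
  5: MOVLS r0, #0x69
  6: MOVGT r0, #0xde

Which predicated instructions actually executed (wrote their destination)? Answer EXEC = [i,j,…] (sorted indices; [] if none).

0: ✓ CMP  NZCV=0000
1: ✓ MOVNE  r1←0xef
2: ✓ ADDLS  r1←0xe2
3: ✓ CMP  NZCV=0010
4: · MOVCC
5: · MOVLS
6: ✓ MOVGT  r0←0xde

EXEC = [1,2,6]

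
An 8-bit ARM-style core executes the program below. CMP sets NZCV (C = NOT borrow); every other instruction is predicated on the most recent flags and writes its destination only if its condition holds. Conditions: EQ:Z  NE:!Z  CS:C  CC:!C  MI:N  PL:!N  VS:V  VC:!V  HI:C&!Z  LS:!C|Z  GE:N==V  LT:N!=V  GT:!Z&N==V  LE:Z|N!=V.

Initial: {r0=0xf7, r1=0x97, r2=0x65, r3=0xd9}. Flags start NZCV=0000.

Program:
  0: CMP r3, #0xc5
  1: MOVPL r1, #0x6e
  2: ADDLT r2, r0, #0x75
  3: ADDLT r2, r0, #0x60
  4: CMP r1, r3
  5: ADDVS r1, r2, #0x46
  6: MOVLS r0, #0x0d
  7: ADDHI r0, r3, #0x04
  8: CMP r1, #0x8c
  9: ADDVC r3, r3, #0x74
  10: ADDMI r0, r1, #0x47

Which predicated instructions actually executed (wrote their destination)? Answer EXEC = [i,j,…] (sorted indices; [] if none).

[0] flags=0010 → (cmp)
[1] flags=0010 PL?T → r1=0x6e
[2] flags=0010 LT?F → skip
[3] flags=0010 LT?F → skip
[4] flags=1001 → (cmp)
[5] flags=1001 VS?T → r1=0xab
[6] flags=1001 LS?T → r0=0x0d
[7] flags=1001 HI?F → skip
[8] flags=0010 → (cmp)
[9] flags=0010 VC?T → r3=0x4d
[10] flags=0010 MI?F → skip

EXEC = [1,5,6,9]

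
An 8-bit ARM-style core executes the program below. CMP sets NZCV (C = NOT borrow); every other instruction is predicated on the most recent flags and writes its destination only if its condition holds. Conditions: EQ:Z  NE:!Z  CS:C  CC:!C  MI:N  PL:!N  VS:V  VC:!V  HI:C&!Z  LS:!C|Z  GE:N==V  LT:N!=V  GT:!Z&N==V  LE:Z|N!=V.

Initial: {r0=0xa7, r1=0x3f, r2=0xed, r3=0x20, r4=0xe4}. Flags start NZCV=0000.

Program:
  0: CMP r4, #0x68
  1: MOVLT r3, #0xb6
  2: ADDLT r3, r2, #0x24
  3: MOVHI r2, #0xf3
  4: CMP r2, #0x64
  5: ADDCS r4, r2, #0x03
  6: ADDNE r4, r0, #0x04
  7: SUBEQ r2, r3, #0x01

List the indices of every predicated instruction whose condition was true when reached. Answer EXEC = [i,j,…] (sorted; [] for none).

[0] flags=0011 → (cmp)
[1] flags=0011 LT?T → r3=0xb6
[2] flags=0011 LT?T → r3=0x11
[3] flags=0011 HI?T → r2=0xf3
[4] flags=1010 → (cmp)
[5] flags=1010 CS?T → r4=0xf6
[6] flags=1010 NE?T → r4=0xab
[7] flags=1010 EQ?F → skip

EXEC = [1,2,3,5,6]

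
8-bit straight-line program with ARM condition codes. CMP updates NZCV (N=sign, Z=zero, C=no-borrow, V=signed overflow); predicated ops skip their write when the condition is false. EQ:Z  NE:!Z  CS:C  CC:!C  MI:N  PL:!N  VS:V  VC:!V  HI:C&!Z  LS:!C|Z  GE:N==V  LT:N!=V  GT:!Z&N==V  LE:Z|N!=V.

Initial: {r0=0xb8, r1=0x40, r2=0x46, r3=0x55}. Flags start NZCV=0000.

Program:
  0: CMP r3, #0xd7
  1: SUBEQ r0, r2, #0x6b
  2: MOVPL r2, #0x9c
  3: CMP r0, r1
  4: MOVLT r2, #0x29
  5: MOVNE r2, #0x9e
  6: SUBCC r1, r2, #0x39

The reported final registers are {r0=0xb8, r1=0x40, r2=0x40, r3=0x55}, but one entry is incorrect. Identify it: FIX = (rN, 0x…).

FIX = (r2, 0x9e)

0: ✓ CMP  NZCV=0000
1: · SUBEQ
2: ✓ MOVPL  r2←0x9c
3: ✓ CMP  NZCV=0011
4: ✓ MOVLT  r2←0x29
5: ✓ MOVNE  r2←0x9e
6: · SUBCC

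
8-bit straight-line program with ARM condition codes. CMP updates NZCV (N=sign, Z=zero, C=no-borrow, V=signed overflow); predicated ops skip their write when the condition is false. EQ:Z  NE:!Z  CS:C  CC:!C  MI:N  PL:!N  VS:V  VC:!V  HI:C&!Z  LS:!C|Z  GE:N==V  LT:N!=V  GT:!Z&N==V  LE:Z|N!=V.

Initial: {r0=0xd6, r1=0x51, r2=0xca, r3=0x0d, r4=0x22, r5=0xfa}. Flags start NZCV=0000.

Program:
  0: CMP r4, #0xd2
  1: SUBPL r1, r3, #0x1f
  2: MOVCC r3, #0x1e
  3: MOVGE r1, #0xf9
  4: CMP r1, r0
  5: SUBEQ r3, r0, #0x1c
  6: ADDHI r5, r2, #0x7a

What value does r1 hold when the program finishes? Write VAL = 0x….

VAL = 0xf9

0: ✓ CMP  NZCV=0000
1: ✓ SUBPL  r1←0xee
2: ✓ MOVCC  r3←0x1e
3: ✓ MOVGE  r1←0xf9
4: ✓ CMP  NZCV=0010
5: · SUBEQ
6: ✓ ADDHI  r5←0x44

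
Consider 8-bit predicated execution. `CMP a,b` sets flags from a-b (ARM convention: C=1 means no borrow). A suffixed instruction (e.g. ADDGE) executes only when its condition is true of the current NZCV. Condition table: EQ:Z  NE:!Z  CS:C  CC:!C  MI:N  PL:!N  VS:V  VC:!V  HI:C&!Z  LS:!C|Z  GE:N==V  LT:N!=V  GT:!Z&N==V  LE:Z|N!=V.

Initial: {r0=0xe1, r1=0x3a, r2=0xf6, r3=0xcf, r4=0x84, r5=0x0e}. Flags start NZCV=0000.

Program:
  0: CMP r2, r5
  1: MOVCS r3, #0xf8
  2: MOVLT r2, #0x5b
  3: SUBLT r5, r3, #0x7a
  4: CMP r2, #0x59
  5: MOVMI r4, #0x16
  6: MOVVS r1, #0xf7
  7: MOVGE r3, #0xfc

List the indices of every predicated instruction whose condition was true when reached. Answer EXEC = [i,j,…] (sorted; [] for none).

EXEC = [1,2,3,7]

0: ✓ CMP  NZCV=1010
1: ✓ MOVCS  r3←0xf8
2: ✓ MOVLT  r2←0x5b
3: ✓ SUBLT  r5←0x7e
4: ✓ CMP  NZCV=0010
5: · MOVMI
6: · MOVVS
7: ✓ MOVGE  r3←0xfc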